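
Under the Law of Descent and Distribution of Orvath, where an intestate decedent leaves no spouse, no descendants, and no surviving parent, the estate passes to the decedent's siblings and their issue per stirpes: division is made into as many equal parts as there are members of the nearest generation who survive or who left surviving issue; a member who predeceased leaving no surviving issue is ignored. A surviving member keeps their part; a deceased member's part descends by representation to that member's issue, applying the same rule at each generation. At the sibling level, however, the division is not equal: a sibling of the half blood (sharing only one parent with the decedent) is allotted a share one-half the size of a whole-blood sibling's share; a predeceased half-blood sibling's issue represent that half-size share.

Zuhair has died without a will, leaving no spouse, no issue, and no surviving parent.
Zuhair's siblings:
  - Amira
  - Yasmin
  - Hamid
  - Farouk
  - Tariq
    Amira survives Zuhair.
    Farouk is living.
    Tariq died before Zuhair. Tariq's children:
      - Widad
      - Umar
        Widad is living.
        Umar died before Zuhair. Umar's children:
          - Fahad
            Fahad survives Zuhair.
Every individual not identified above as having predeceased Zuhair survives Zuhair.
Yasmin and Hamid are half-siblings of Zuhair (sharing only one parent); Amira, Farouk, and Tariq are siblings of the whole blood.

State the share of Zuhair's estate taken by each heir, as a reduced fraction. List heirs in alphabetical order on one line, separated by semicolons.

Amira 1/4; Fahad 1/8; Farouk 1/4; Hamid 1/8; Widad 1/8; Yasmin 1/8

No spouse, descendants, or parent survives, so the estate passes to Zuhair's siblings per stirpes.
Half-blood siblings count for one-half the weight of whole-blood siblings at the initial division.
Dividing 1 in proportion to weights (total weight 4): Amira (weight 1) → 1/4; Yasmin (weight 1/2) → 1/8; Hamid (weight 1/2) → 1/8; Farouk (weight 1) → 1/4; Tariq (weight 1) → 1/4.
Amira is living and takes 1/4.
Yasmin is living and takes 1/8.
Hamid is living and takes 1/8.
Farouk is living and takes 1/4.
Tariq predeceased; the 1/4 allotted to Tariq's branch passes to Tariq's issue by representation.
The 1/4 is divided into 2 equal shares of 1/8 among Widad, Umar.
Widad is living and takes 1/8.
Umar predeceased; the 1/8 allotted to Umar's branch passes to Umar's issue by representation.
Fahad is the sole taker at this level and receives the full 1/8.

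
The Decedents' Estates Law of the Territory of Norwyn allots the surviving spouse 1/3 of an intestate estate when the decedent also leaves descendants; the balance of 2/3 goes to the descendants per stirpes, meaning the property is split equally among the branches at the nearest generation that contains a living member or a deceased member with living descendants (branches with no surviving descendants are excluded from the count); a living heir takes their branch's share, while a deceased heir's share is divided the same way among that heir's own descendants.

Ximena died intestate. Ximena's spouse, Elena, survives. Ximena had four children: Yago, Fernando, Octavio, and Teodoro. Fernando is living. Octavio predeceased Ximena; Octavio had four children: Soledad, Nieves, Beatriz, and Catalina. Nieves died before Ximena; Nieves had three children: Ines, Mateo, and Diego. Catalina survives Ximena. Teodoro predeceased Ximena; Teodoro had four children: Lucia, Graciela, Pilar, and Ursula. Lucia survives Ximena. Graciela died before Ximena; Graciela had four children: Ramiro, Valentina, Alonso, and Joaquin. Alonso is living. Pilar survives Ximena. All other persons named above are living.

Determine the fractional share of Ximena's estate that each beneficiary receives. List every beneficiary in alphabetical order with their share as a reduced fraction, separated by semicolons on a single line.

Alonso 1/96; Beatriz 1/24; Catalina 1/24; Diego 1/72; Elena 1/3; Fernando 1/6; Ines 1/72; Joaquin 1/96; Lucia 1/24; Mateo 1/72; Pilar 1/24; Ramiro 1/96; Soledad 1/24; Ursula 1/24; Valentina 1/96; Yago 1/6

Elena, as surviving spouse, takes 1/3.
The remaining 2/3 passes to Ximena's descendants per stirpes.
The 2/3 is divided into 4 equal shares of 1/6 among Yago, Fernando, Octavio, Teodoro.
Yago is living and takes 1/6.
Fernando is living and takes 1/6.
Octavio predeceased; the 1/6 allotted to Octavio's branch passes to Octavio's issue by representation.
The 1/6 is divided into 4 equal shares of 1/24 among Soledad, Nieves, Beatriz, Catalina.
Soledad is living and takes 1/24.
Nieves predeceased; the 1/24 allotted to Nieves's branch passes to Nieves's issue by representation.
The 1/24 is divided into 3 equal shares of 1/72 among Ines, Mateo, Diego.
Ines is living and takes 1/72.
Mateo is living and takes 1/72.
Diego is living and takes 1/72.
Beatriz is living and takes 1/24.
Catalina is living and takes 1/24.
Teodoro predeceased; the 1/6 allotted to Teodoro's branch passes to Teodoro's issue by representation.
The 1/6 is divided into 4 equal shares of 1/24 among Lucia, Graciela, Pilar, Ursula.
Lucia is living and takes 1/24.
Graciela predeceased; the 1/24 allotted to Graciela's branch passes to Graciela's issue by representation.
The 1/24 is divided into 4 equal shares of 1/96 among Ramiro, Valentina, Alonso, Joaquin.
Ramiro is living and takes 1/96.
Valentina is living and takes 1/96.
Alonso is living and takes 1/96.
Joaquin is living and takes 1/96.
Pilar is living and takes 1/24.
Ursula is living and takes 1/24.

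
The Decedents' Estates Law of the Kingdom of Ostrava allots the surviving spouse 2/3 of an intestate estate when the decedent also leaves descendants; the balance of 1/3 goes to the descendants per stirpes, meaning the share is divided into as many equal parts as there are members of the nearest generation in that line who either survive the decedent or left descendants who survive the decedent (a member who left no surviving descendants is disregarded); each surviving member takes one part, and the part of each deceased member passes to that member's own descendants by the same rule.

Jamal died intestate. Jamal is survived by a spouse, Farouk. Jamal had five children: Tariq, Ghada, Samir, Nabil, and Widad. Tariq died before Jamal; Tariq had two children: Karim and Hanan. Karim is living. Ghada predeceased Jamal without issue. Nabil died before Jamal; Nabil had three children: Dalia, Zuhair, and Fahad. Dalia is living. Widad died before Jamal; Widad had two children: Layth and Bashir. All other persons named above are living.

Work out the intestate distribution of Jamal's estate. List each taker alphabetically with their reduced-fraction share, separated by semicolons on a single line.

Bashir 1/24; Dalia 1/36; Fahad 1/36; Farouk 2/3; Hanan 1/24; Karim 1/24; Layth 1/24; Samir 1/12; Zuhair 1/36

Farouk, as surviving spouse, takes 2/3.
The remaining 1/3 passes to Jamal's descendants per stirpes.
Ghada left no surviving issue, so that branch lapses and is disregarded.
The 1/3 is divided into 4 equal shares of 1/12 among Tariq, Samir, Nabil, Widad.
Tariq predeceased; the 1/12 allotted to Tariq's branch passes to Tariq's issue by representation.
The 1/12 is divided into 2 equal shares of 1/24 among Karim, Hanan.
Karim is living and takes 1/24.
Hanan is living and takes 1/24.
Samir is living and takes 1/12.
Nabil predeceased; the 1/12 allotted to Nabil's branch passes to Nabil's issue by representation.
The 1/12 is divided into 3 equal shares of 1/36 among Dalia, Zuhair, Fahad.
Dalia is living and takes 1/36.
Zuhair is living and takes 1/36.
Fahad is living and takes 1/36.
Widad predeceased; the 1/12 allotted to Widad's branch passes to Widad's issue by representation.
The 1/12 is divided into 2 equal shares of 1/24 among Layth, Bashir.
Layth is living and takes 1/24.
Bashir is living and takes 1/24.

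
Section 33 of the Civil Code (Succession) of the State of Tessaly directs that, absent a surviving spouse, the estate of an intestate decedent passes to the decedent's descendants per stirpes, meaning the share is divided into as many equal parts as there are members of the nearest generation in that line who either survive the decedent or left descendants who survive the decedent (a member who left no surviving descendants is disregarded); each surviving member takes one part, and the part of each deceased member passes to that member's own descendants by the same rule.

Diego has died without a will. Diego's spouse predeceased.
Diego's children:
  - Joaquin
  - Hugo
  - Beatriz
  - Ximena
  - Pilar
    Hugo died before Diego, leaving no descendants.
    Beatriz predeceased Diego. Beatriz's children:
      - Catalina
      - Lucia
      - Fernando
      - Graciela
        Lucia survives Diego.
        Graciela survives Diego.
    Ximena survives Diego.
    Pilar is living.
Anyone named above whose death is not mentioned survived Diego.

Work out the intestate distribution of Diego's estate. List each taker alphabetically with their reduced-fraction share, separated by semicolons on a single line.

There is no surviving spouse, so the entire estate passes to Diego's descendants per stirpes.
Hugo left no surviving issue, so that branch lapses and is disregarded.
The estate is divided into 4 equal shares of 1/4 among Joaquin, Beatriz, Ximena, Pilar.
Joaquin is living and takes 1/4.
Beatriz predeceased; the 1/4 allotted to Beatriz's branch passes to Beatriz's issue by representation.
The 1/4 is divided into 4 equal shares of 1/16 among Catalina, Lucia, Fernando, Graciela.
Catalina is living and takes 1/16.
Lucia is living and takes 1/16.
Fernando is living and takes 1/16.
Graciela is living and takes 1/16.
Ximena is living and takes 1/4.
Pilar is living and takes 1/4.

Catalina 1/16; Fernando 1/16; Graciela 1/16; Joaquin 1/4; Lucia 1/16; Pilar 1/4; Ximena 1/4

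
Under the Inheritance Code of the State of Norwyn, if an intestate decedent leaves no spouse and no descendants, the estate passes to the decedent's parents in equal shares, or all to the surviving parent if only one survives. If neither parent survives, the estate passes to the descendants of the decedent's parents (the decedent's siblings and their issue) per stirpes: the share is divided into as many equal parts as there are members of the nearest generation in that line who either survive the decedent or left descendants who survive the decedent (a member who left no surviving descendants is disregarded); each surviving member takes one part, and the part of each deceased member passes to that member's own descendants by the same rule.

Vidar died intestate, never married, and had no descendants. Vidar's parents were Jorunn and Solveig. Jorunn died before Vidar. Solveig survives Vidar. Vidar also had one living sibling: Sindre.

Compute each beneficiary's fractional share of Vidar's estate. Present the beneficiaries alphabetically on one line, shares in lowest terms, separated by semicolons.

Only one parent, Solveig, survives, so Solveig takes the entire estate. The siblings take nothing because a surviving parent has priority.

Solveig 1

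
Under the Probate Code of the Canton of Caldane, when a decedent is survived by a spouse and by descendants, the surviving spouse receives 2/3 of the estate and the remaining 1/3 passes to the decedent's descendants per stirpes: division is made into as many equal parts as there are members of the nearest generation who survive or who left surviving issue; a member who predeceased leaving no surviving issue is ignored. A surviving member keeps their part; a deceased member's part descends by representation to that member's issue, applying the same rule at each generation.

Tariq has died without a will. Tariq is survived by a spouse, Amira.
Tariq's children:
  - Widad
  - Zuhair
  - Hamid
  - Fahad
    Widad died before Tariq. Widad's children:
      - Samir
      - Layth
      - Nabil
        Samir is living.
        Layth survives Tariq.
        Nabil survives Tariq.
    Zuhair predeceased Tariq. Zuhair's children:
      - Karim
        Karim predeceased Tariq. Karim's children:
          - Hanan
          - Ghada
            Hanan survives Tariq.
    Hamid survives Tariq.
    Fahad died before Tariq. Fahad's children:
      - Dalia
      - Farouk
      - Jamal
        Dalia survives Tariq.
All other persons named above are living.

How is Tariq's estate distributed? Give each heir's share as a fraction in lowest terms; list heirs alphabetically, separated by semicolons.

Amira, as surviving spouse, takes 2/3.
The remaining 1/3 passes to Tariq's descendants per stirpes.
The 1/3 is divided into 4 equal shares of 1/12 among Widad, Zuhair, Hamid, Fahad.
Widad predeceased; the 1/12 allotted to Widad's branch passes to Widad's issue by representation.
The 1/12 is divided into 3 equal shares of 1/36 among Samir, Layth, Nabil.
Samir is living and takes 1/36.
Layth is living and takes 1/36.
Nabil is living and takes 1/36.
Zuhair predeceased; the 1/12 allotted to Zuhair's branch passes to Zuhair's issue by representation.
Karim's line is the sole branch at this level, so the full 1/12 passes to Karim's issue by representation.
The 1/12 is divided into 2 equal shares of 1/24 among Hanan, Ghada.
Hanan is living and takes 1/24.
Ghada is living and takes 1/24.
Hamid is living and takes 1/12.
Fahad predeceased; the 1/12 allotted to Fahad's branch passes to Fahad's issue by representation.
The 1/12 is divided into 3 equal shares of 1/36 among Dalia, Farouk, Jamal.
Dalia is living and takes 1/36.
Farouk is living and takes 1/36.
Jamal is living and takes 1/36.

Amira 2/3; Dalia 1/36; Farouk 1/36; Ghada 1/24; Hamid 1/12; Hanan 1/24; Jamal 1/36; Layth 1/36; Nabil 1/36; Samir 1/36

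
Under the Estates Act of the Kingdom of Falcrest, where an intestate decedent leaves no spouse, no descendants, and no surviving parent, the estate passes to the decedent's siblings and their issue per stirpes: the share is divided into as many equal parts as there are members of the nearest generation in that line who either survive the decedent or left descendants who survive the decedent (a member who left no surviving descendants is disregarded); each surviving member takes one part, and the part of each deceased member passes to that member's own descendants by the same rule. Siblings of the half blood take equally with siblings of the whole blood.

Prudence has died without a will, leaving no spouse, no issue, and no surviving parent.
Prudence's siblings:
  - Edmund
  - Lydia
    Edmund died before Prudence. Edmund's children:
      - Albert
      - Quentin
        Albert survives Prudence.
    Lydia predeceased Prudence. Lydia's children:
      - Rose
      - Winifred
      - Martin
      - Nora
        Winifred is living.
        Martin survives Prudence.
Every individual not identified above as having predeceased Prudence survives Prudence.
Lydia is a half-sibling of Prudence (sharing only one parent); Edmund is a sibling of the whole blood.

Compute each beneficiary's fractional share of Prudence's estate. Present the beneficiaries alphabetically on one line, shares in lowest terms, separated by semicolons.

Albert 1/4; Martin 1/8; Nora 1/8; Quentin 1/4; Rose 1/8; Winifred 1/8

No spouse, descendants, or parent survives, so the estate passes to Prudence's siblings per stirpes.
Half-blood and whole-blood siblings take equally under the stated rule.
The estate is divided into 2 equal shares of 1/2 among Edmund, Lydia.
Edmund predeceased; the 1/2 allotted to Edmund's branch passes to Edmund's issue by representation.
The 1/2 is divided into 2 equal shares of 1/4 among Albert, Quentin.
Albert is living and takes 1/4.
Quentin is living and takes 1/4.
Lydia predeceased; the 1/2 allotted to Lydia's branch passes to Lydia's issue by representation.
The 1/2 is divided into 4 equal shares of 1/8 among Rose, Winifred, Martin, Nora.
Rose is living and takes 1/8.
Winifred is living and takes 1/8.
Martin is living and takes 1/8.
Nora is living and takes 1/8.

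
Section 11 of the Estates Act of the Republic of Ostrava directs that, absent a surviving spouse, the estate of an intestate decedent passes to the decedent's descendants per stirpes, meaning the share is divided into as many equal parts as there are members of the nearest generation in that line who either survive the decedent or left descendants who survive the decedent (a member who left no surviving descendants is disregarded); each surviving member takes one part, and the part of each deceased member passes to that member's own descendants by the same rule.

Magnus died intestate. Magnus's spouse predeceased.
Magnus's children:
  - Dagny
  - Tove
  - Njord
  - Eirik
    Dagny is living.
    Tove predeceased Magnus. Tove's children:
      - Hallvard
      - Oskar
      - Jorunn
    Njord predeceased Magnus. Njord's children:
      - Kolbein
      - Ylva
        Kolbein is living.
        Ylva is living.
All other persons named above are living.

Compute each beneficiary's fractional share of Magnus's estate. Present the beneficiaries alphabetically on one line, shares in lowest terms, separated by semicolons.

Dagny 1/4; Eirik 1/4; Hallvard 1/12; Jorunn 1/12; Kolbein 1/8; Oskar 1/12; Ylva 1/8

There is no surviving spouse, so the entire estate passes to Magnus's descendants per stirpes.
The estate is divided into 4 equal shares of 1/4 among Dagny, Tove, Njord, Eirik.
Dagny is living and takes 1/4.
Tove predeceased; the 1/4 allotted to Tove's branch passes to Tove's issue by representation.
The 1/4 is divided into 3 equal shares of 1/12 among Hallvard, Oskar, Jorunn.
Hallvard is living and takes 1/12.
Oskar is living and takes 1/12.
Jorunn is living and takes 1/12.
Njord predeceased; the 1/4 allotted to Njord's branch passes to Njord's issue by representation.
The 1/4 is divided into 2 equal shares of 1/8 among Kolbein, Ylva.
Kolbein is living and takes 1/8.
Ylva is living and takes 1/8.
Eirik is living and takes 1/4.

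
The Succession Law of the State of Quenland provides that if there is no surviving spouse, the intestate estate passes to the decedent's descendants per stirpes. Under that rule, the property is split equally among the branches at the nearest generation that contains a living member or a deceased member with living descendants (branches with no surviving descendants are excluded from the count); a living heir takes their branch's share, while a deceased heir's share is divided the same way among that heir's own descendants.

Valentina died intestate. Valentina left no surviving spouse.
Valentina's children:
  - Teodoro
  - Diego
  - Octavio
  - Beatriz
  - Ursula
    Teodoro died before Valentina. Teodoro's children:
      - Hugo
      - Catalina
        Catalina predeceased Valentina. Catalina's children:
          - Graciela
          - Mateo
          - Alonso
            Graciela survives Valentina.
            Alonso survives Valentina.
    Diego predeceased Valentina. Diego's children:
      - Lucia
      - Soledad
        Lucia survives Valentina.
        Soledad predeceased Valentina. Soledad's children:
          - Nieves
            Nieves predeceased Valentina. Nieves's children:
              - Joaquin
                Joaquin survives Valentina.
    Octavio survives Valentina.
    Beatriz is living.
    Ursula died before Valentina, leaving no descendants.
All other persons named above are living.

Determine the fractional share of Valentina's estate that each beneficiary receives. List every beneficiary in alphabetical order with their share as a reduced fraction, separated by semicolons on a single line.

Alonso 1/24; Beatriz 1/4; Graciela 1/24; Hugo 1/8; Joaquin 1/8; Lucia 1/8; Mateo 1/24; Octavio 1/4

There is no surviving spouse, so the entire estate passes to Valentina's descendants per stirpes.
Ursula left no surviving issue, so that branch lapses and is disregarded.
The estate is divided into 4 equal shares of 1/4 among Teodoro, Diego, Octavio, Beatriz.
Teodoro predeceased; the 1/4 allotted to Teodoro's branch passes to Teodoro's issue by representation.
The 1/4 is divided into 2 equal shares of 1/8 among Hugo, Catalina.
Hugo is living and takes 1/8.
Catalina predeceased; the 1/8 allotted to Catalina's branch passes to Catalina's issue by representation.
The 1/8 is divided into 3 equal shares of 1/24 among Graciela, Mateo, Alonso.
Graciela is living and takes 1/24.
Mateo is living and takes 1/24.
Alonso is living and takes 1/24.
Diego predeceased; the 1/4 allotted to Diego's branch passes to Diego's issue by representation.
The 1/4 is divided into 2 equal shares of 1/8 among Lucia, Soledad.
Lucia is living and takes 1/8.
Soledad predeceased; the 1/8 allotted to Soledad's branch passes to Soledad's issue by representation.
Nieves's line is the sole branch at this level, so the full 1/8 passes to Nieves's issue by representation.
Joaquin is the sole taker at this level and receives the full 1/8.
Octavio is living and takes 1/4.
Beatriz is living and takes 1/4.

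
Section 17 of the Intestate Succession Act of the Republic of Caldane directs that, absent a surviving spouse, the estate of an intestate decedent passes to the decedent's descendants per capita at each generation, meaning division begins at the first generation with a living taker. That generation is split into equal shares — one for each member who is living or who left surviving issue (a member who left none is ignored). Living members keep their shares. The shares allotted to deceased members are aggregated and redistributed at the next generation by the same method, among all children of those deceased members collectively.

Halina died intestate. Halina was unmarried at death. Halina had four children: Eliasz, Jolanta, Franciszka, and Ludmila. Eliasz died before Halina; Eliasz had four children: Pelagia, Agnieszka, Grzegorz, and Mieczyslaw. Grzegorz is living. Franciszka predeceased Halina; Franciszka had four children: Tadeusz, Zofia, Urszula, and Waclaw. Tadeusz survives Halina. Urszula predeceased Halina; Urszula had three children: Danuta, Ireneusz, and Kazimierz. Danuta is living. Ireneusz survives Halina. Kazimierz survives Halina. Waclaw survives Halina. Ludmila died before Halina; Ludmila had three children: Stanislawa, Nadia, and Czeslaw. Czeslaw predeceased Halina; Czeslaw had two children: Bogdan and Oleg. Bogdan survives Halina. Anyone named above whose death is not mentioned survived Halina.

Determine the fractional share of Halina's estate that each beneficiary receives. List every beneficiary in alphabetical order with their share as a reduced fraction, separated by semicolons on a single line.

There is no surviving spouse, so the entire estate passes to Halina's descendants per capita at each generation.
At generation 1 (Eliasz, Jolanta, Franciszka, Ludmila) there are 4 shares of (1)/4 = 1/4 each.
Living: Jolanta — each takes 1/4.
Deceased: Eliasz, Franciszka, and Ludmila. Their combined 3/4 is pooled and carried to generation 2.
At generation 2 (Pelagia, Agnieszka, Grzegorz, Mieczyslaw, Tadeusz, Zofia, Urszula, Waclaw, Stanislawa, Nadia, Czeslaw) there are 11 shares of (3/4)/11 = 3/44 each.
Living: Pelagia, Agnieszka, Grzegorz, Mieczyslaw, Tadeusz, Zofia, Waclaw, Stanislawa, and Nadia — each takes 3/44.
Deceased: Urszula and Czeslaw. Their combined 3/22 is pooled and carried to generation 3.
At generation 3 (Danuta, Ireneusz, Kazimierz, Bogdan, Oleg) there are 5 shares of (3/22)/5 = 3/110 each.
Living: Danuta, Ireneusz, Kazimierz, Bogdan, and Oleg — each takes 3/110.

Agnieszka 3/44; Bogdan 3/110; Danuta 3/110; Grzegorz 3/44; Ireneusz 3/110; Jolanta 1/4; Kazimierz 3/110; Mieczyslaw 3/44; Nadia 3/44; Oleg 3/110; Pelagia 3/44; Stanislawa 3/44; Tadeusz 3/44; Waclaw 3/44; Zofia 3/44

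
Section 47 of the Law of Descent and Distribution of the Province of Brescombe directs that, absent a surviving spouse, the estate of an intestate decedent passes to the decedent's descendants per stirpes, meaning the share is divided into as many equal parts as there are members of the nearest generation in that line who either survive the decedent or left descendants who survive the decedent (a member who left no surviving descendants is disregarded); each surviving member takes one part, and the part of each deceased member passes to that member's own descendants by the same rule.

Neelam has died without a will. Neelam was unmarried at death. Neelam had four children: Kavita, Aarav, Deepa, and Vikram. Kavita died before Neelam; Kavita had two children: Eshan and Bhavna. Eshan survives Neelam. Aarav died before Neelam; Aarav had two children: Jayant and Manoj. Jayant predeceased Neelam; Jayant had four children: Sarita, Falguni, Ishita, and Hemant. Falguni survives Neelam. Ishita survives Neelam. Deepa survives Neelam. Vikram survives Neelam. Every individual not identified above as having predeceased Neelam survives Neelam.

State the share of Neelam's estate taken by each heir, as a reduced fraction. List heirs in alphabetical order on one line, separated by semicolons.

Bhavna 1/8; Deepa 1/4; Eshan 1/8; Falguni 1/32; Hemant 1/32; Ishita 1/32; Manoj 1/8; Sarita 1/32; Vikram 1/4

There is no surviving spouse, so the entire estate passes to Neelam's descendants per stirpes.
The estate is divided into 4 equal shares of 1/4 among Kavita, Aarav, Deepa, Vikram.
Kavita predeceased; the 1/4 allotted to Kavita's branch passes to Kavita's issue by representation.
The 1/4 is divided into 2 equal shares of 1/8 among Eshan, Bhavna.
Eshan is living and takes 1/8.
Bhavna is living and takes 1/8.
Aarav predeceased; the 1/4 allotted to Aarav's branch passes to Aarav's issue by representation.
The 1/4 is divided into 2 equal shares of 1/8 among Jayant, Manoj.
Jayant predeceased; the 1/8 allotted to Jayant's branch passes to Jayant's issue by representation.
The 1/8 is divided into 4 equal shares of 1/32 among Sarita, Falguni, Ishita, Hemant.
Sarita is living and takes 1/32.
Falguni is living and takes 1/32.
Ishita is living and takes 1/32.
Hemant is living and takes 1/32.
Manoj is living and takes 1/8.
Deepa is living and takes 1/4.
Vikram is living and takes 1/4.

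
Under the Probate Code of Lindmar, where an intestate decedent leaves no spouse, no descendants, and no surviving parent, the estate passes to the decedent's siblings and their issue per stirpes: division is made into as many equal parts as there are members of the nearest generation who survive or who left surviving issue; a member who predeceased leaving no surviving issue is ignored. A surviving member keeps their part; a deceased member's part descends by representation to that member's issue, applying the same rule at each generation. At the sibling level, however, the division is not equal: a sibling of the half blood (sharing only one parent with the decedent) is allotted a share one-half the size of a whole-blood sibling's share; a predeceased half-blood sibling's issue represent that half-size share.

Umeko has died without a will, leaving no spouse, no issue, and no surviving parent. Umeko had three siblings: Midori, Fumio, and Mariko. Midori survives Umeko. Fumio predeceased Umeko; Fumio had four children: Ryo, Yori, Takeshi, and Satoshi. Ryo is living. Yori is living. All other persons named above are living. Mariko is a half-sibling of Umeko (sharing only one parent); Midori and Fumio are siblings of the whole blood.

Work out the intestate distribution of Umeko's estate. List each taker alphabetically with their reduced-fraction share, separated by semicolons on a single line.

Mariko 1/5; Midori 2/5; Ryo 1/10; Satoshi 1/10; Takeshi 1/10; Yori 1/10

No spouse, descendants, or parent survives, so the estate passes to Umeko's siblings per stirpes.
Half-blood siblings count for one-half the weight of whole-blood siblings at the initial division.
Dividing 1 in proportion to weights (total weight 5/2): Midori (weight 1) → 2/5; Fumio (weight 1) → 2/5; Mariko (weight 1/2) → 1/5.
Midori is living and takes 2/5.
Fumio predeceased; the 2/5 allotted to Fumio's branch passes to Fumio's issue by representation.
The 2/5 is divided into 4 equal shares of 1/10 among Ryo, Yori, Takeshi, Satoshi.
Ryo is living and takes 1/10.
Yori is living and takes 1/10.
Takeshi is living and takes 1/10.
Satoshi is living and takes 1/10.
Mariko is living and takes 1/5.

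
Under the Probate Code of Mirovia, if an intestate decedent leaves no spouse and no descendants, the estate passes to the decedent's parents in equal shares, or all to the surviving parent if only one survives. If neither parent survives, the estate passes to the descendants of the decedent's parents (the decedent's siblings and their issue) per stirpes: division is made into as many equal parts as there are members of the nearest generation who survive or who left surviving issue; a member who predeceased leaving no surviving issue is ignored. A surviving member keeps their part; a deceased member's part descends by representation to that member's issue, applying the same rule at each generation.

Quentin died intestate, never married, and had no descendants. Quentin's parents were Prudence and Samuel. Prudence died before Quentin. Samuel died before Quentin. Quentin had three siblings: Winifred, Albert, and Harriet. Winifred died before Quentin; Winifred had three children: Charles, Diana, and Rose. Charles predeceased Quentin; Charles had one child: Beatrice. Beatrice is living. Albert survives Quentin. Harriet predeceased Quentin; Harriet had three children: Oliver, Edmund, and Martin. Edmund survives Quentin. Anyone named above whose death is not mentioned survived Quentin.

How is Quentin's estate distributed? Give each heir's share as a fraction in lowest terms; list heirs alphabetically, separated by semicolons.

Neither parent survives and there are no descendants, so the estate passes to Quentin's siblings and their issue per stirpes.
The estate is divided into 3 equal shares of 1/3 among Winifred, Albert, Harriet.
Winifred predeceased; the 1/3 allotted to Winifred's branch passes to Winifred's issue by representation.
The 1/3 is divided into 3 equal shares of 1/9 among Charles, Diana, Rose.
Charles predeceased; the 1/9 allotted to Charles's branch passes to Charles's issue by representation.
Beatrice is the sole taker at this level and receives the full 1/9.
Diana is living and takes 1/9.
Rose is living and takes 1/9.
Albert is living and takes 1/3.
Harriet predeceased; the 1/3 allotted to Harriet's branch passes to Harriet's issue by representation.
The 1/3 is divided into 3 equal shares of 1/9 among Oliver, Edmund, Martin.
Oliver is living and takes 1/9.
Edmund is living and takes 1/9.
Martin is living and takes 1/9.

Albert 1/3; Beatrice 1/9; Diana 1/9; Edmund 1/9; Martin 1/9; Oliver 1/9; Rose 1/9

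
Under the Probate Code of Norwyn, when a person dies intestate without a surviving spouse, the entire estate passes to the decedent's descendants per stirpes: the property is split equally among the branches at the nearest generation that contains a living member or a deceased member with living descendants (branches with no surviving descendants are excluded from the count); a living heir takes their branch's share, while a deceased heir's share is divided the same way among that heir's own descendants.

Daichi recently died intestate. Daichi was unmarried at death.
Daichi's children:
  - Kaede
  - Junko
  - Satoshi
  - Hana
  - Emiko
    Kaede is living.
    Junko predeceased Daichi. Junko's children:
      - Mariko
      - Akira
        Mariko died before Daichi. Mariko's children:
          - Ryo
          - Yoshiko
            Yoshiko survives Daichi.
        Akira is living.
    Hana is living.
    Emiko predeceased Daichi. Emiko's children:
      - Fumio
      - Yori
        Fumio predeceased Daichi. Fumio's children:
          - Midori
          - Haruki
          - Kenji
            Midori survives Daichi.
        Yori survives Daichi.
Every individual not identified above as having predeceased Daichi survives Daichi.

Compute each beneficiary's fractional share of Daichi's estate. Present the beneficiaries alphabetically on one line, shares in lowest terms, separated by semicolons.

Akira 1/10; Hana 1/5; Haruki 1/30; Kaede 1/5; Kenji 1/30; Midori 1/30; Ryo 1/20; Satoshi 1/5; Yori 1/10; Yoshiko 1/20

There is no surviving spouse, so the entire estate passes to Daichi's descendants per stirpes.
The estate is divided into 5 equal shares of 1/5 among Kaede, Junko, Satoshi, Hana, Emiko.
Kaede is living and takes 1/5.
Junko predeceased; the 1/5 allotted to Junko's branch passes to Junko's issue by representation.
The 1/5 is divided into 2 equal shares of 1/10 among Mariko, Akira.
Mariko predeceased; the 1/10 allotted to Mariko's branch passes to Mariko's issue by representation.
The 1/10 is divided into 2 equal shares of 1/20 among Ryo, Yoshiko.
Ryo is living and takes 1/20.
Yoshiko is living and takes 1/20.
Akira is living and takes 1/10.
Satoshi is living and takes 1/5.
Hana is living and takes 1/5.
Emiko predeceased; the 1/5 allotted to Emiko's branch passes to Emiko's issue by representation.
The 1/5 is divided into 2 equal shares of 1/10 among Fumio, Yori.
Fumio predeceased; the 1/10 allotted to Fumio's branch passes to Fumio's issue by representation.
The 1/10 is divided into 3 equal shares of 1/30 among Midori, Haruki, Kenji.
Midori is living and takes 1/30.
Haruki is living and takes 1/30.
Kenji is living and takes 1/30.
Yori is living and takes 1/10.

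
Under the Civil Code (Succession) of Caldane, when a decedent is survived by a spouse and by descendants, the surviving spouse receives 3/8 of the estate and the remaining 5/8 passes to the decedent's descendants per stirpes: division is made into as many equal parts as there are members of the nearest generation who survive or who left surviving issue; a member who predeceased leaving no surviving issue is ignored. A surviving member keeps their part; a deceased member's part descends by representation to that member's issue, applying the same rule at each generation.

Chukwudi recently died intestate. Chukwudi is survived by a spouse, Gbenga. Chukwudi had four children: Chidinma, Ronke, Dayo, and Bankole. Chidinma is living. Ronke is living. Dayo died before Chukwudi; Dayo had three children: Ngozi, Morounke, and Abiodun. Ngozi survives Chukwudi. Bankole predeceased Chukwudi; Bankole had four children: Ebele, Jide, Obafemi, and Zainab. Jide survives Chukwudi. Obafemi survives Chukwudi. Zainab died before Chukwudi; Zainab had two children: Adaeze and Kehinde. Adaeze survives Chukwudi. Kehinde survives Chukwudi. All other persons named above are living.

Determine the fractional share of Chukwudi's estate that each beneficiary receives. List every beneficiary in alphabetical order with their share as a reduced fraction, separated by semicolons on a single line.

Gbenga, as surviving spouse, takes 3/8.
The remaining 5/8 passes to Chukwudi's descendants per stirpes.
The 5/8 is divided into 4 equal shares of 5/32 among Chidinma, Ronke, Dayo, Bankole.
Chidinma is living and takes 5/32.
Ronke is living and takes 5/32.
Dayo predeceased; the 5/32 allotted to Dayo's branch passes to Dayo's issue by representation.
The 5/32 is divided into 3 equal shares of 5/96 among Ngozi, Morounke, Abiodun.
Ngozi is living and takes 5/96.
Morounke is living and takes 5/96.
Abiodun is living and takes 5/96.
Bankole predeceased; the 5/32 allotted to Bankole's branch passes to Bankole's issue by representation.
The 5/32 is divided into 4 equal shares of 5/128 among Ebele, Jide, Obafemi, Zainab.
Ebele is living and takes 5/128.
Jide is living and takes 5/128.
Obafemi is living and takes 5/128.
Zainab predeceased; the 5/128 allotted to Zainab's branch passes to Zainab's issue by representation.
The 5/128 is divided into 2 equal shares of 5/256 among Adaeze, Kehinde.
Adaeze is living and takes 5/256.
Kehinde is living and takes 5/256.

Abiodun 5/96; Adaeze 5/256; Chidinma 5/32; Ebele 5/128; Gbenga 3/8; Jide 5/128; Kehinde 5/256; Morounke 5/96; Ngozi 5/96; Obafemi 5/128; Ronke 5/32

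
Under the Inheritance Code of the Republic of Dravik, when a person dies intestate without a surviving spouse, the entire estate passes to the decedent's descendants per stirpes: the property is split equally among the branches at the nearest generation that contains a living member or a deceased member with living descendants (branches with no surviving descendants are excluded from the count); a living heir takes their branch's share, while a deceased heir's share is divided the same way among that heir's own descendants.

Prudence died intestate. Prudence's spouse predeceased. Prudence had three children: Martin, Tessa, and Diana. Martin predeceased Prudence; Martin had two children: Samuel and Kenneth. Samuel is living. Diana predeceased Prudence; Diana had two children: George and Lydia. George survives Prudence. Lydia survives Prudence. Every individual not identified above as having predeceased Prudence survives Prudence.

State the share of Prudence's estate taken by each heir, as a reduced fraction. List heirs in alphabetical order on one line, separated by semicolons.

George 1/6; Kenneth 1/6; Lydia 1/6; Samuel 1/6; Tessa 1/3

There is no surviving spouse, so the entire estate passes to Prudence's descendants per stirpes.
The estate is divided into 3 equal shares of 1/3 among Martin, Tessa, Diana.
Martin predeceased; the 1/3 allotted to Martin's branch passes to Martin's issue by representation.
The 1/3 is divided into 2 equal shares of 1/6 among Samuel, Kenneth.
Samuel is living and takes 1/6.
Kenneth is living and takes 1/6.
Tessa is living and takes 1/3.
Diana predeceased; the 1/3 allotted to Diana's branch passes to Diana's issue by representation.
The 1/3 is divided into 2 equal shares of 1/6 among George, Lydia.
George is living and takes 1/6.
Lydia is living and takes 1/6.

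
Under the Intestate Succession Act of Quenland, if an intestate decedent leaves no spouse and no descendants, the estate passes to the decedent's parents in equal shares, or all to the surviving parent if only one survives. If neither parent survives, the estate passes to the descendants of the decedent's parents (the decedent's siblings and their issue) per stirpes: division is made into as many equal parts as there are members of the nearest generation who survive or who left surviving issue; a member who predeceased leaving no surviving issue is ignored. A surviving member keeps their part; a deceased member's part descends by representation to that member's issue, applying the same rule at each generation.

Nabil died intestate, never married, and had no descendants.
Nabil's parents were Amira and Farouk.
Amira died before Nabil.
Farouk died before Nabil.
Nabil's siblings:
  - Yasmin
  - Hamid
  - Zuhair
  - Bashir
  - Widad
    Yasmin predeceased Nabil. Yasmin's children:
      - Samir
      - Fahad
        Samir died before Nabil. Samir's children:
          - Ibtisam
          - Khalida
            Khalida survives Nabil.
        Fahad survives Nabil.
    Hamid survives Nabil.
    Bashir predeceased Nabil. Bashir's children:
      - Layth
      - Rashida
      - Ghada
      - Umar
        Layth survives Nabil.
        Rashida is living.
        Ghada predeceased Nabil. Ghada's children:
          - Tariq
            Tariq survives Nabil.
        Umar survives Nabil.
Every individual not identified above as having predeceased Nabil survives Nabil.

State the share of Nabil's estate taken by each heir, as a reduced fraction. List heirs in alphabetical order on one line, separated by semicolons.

Fahad 1/10; Hamid 1/5; Ibtisam 1/20; Khalida 1/20; Layth 1/20; Rashida 1/20; Tariq 1/20; Umar 1/20; Widad 1/5; Zuhair 1/5

Neither parent survives and there are no descendants, so the estate passes to Nabil's siblings and their issue per stirpes.
The estate is divided into 5 equal shares of 1/5 among Yasmin, Hamid, Zuhair, Bashir, Widad.
Yasmin predeceased; the 1/5 allotted to Yasmin's branch passes to Yasmin's issue by representation.
The 1/5 is divided into 2 equal shares of 1/10 among Samir, Fahad.
Samir predeceased; the 1/10 allotted to Samir's branch passes to Samir's issue by representation.
The 1/10 is divided into 2 equal shares of 1/20 among Ibtisam, Khalida.
Ibtisam is living and takes 1/20.
Khalida is living and takes 1/20.
Fahad is living and takes 1/10.
Hamid is living and takes 1/5.
Zuhair is living and takes 1/5.
Bashir predeceased; the 1/5 allotted to Bashir's branch passes to Bashir's issue by representation.
The 1/5 is divided into 4 equal shares of 1/20 among Layth, Rashida, Ghada, Umar.
Layth is living and takes 1/20.
Rashida is living and takes 1/20.
Ghada predeceased; the 1/20 allotted to Ghada's branch passes to Ghada's issue by representation.
Tariq is the sole taker at this level and receives the full 1/20.
Umar is living and takes 1/20.
Widad is living and takes 1/5.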